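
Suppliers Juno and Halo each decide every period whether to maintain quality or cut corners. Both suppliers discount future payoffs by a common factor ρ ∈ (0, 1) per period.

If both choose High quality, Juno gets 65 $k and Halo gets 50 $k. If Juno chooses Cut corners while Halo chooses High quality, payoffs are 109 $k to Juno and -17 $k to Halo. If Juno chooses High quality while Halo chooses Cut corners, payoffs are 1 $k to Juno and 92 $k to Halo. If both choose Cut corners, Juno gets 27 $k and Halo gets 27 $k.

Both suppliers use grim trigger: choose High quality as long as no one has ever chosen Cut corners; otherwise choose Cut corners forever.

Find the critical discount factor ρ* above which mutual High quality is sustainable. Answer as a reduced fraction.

Juno: cooperation gives 65 each period; deviation gives 109 once then 27 forever.
  65/(1−ρ) ≥ 109 + 27ρ/(1−ρ) ⇒ ρ ≥ 44/82 = 22/41.
Halo: cooperation gives 50 each period; deviation gives 92 once then 27 forever.
  ρ ≥ 42/65.
Both must hold, so the binding constraint is Halo's: ρ ≥ 42/65.

42/65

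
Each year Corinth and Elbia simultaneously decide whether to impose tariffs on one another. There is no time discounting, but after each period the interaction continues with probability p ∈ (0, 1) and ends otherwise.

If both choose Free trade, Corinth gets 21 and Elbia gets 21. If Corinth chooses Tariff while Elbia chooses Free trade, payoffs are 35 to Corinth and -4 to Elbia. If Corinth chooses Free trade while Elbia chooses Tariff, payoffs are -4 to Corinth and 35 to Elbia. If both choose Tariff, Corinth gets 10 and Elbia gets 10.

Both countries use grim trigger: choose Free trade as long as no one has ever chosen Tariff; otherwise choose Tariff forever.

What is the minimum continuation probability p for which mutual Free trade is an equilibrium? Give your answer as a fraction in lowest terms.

14/25

With no time discounting, the continuation probability p plays the role of the discount factor.
Grim-trigger IC: 21/(1−p) ≥ 35 + 10p/(1−p) ⇒ p ≥ (35−21)/(35−10) = 14/25.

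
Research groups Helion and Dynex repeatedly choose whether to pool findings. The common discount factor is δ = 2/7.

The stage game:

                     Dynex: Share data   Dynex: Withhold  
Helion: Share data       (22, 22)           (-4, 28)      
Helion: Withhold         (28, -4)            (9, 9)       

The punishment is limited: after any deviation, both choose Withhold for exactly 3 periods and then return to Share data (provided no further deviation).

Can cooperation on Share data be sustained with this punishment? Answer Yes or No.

No

IC: δ+…+δ^3 ≥ (28−22)/(22−9) = 6/13.
At δ = 2/7: partial sum = 0.3907 < 0.4615. Cooperation not sustainable.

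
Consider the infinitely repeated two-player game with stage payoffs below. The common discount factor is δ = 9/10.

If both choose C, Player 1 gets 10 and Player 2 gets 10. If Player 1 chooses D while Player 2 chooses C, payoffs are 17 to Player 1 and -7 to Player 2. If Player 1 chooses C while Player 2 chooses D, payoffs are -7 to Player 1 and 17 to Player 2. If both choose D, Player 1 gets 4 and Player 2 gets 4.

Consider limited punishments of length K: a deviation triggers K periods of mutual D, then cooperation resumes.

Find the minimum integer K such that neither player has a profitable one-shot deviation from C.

IC: δ(1−δ^K)/(1−δ) ≥ (17−10)/(10−4) = 7/6.
With δ = 9/10: need 1 − δ^K ≥ 7/6·(1−9/10)/(9/10), i.e. δ^K ≤ 0.8704.
Since (9/10)^1 = 0.9000 and (9/10)^2 = 0.8100, the smallest such K is 2.

2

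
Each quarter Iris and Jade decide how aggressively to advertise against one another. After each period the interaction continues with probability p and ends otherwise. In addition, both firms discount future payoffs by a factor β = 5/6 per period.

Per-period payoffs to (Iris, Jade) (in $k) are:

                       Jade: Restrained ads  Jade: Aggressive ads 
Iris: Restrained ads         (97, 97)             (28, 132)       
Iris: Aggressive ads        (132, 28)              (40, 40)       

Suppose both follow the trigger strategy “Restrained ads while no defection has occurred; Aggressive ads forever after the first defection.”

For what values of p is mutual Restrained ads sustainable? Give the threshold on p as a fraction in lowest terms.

Expected continuation weight on next period's payoff is β·p = 5/6·p, which plays the role of the discount factor.
Cooperation requires 5/6·p ≥ (132−97)/(132−40) = 35/92, hence p ≥ 21/46.

21/46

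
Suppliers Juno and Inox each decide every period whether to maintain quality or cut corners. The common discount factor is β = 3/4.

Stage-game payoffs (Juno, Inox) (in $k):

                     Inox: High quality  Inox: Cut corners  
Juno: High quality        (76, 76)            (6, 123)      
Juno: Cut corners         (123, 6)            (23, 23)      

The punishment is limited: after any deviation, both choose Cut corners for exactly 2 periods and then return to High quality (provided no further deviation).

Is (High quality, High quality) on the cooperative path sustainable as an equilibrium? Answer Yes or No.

Comparing payoff streams over the 3 periods until play realigns: cooperate → 76(1+β+…+β^2); deviate → 123 + 23(β+…+β^2).
Cooperation is sustained iff (76−23)(β+…+β^2) ≥ 123−76.
β+…+β^2 = 3/4·(1−(3/4)^2)/(1−3/4) = 1.3125, and (123−76)/(76−23) = 0.8868.
1.3125 ≥ 0.8868, so cooperation is sustainable.

Yes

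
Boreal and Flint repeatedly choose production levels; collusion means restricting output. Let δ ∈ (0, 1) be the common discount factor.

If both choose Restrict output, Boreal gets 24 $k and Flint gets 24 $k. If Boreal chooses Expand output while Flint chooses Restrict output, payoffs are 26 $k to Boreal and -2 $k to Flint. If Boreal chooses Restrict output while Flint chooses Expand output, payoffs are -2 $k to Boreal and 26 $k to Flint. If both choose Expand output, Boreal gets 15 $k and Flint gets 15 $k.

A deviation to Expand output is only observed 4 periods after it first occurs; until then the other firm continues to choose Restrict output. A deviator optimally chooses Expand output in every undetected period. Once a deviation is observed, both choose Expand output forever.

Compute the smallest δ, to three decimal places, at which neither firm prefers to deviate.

Deviating for the 4 undetected periods gains 26−24 = 2 per period over cooperation, then loses 24−15 = 9 per period forever once punishment starts.
Gain: 2(1 + δ + … + δ^3); loss: 9·δ^4/(1−δ).
No profitable deviation ⇔ 2(1−δ^4) ≤ 9·δ^4, i.e. δ^4 ≥ 2/(2+9) = 2/11.
Hence δ ≥ (2/11)^(1/4) ≈ 0.653.

0.653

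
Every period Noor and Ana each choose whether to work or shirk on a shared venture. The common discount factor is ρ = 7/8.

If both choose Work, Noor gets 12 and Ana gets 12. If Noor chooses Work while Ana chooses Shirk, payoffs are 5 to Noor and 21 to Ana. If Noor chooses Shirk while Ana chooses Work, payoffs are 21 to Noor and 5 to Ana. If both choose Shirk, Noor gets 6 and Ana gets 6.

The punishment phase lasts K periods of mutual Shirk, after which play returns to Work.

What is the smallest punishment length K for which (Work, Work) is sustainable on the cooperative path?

2

IC: ρ(1−ρ^K)/(1−ρ) ≥ (21−12)/(12−6) = 3/2.
With ρ = 7/8: need 1 − ρ^K ≥ 3/2·(1−7/8)/(7/8), i.e. ρ^K ≤ 0.7857.
Since (7/8)^1 = 0.8750 and (7/8)^2 = 0.7656, the smallest such K is 2.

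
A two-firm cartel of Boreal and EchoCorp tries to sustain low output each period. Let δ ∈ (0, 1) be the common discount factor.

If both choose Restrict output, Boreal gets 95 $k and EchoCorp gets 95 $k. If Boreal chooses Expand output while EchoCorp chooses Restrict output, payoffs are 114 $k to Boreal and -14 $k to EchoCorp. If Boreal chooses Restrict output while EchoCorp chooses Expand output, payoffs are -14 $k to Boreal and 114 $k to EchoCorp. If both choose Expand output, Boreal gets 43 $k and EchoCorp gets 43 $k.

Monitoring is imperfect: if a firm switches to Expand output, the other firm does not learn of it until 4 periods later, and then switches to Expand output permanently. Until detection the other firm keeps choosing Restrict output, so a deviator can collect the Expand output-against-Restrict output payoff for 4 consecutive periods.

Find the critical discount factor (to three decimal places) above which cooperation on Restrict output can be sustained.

The best deviation is to choose Expand output for all 4 undetected periods, earning 114 each, then 43 forever once detected.
Deviation value: 114(1−δ^4)/(1−δ) + 43δ^4/(1−δ); cooperation value: 95/(1−δ).
IC: 95 ≥ 114(1−δ^4) + 43δ^4 = 114 − 71δ^4.
So δ^4 ≥ 19/71, giving δ ≥ (19/71)^(1/4) ≈ 0.719.

0.719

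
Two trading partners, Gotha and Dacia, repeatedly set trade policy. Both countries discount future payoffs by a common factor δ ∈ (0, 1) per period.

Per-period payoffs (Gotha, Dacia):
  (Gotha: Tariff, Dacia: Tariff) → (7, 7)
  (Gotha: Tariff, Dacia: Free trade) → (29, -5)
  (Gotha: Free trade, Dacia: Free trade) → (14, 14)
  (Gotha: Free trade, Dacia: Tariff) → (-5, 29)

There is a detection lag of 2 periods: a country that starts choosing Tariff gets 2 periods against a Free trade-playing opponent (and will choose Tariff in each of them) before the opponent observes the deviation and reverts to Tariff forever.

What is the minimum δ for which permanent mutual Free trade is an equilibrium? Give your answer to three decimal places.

0.826

Deviating for the 2 undetected periods gains 29−14 = 15 per period over cooperation, then loses 14−7 = 7 per period forever once punishment starts.
Gain: 15(1 + δ + … + δ^1); loss: 7·δ^2/(1−δ).
No profitable deviation ⇔ 15(1−δ^2) ≤ 7·δ^2, i.e. δ^2 ≥ 15/(15+7) = 15/22.
Hence δ ≥ (15/22)^(1/2) ≈ 0.826.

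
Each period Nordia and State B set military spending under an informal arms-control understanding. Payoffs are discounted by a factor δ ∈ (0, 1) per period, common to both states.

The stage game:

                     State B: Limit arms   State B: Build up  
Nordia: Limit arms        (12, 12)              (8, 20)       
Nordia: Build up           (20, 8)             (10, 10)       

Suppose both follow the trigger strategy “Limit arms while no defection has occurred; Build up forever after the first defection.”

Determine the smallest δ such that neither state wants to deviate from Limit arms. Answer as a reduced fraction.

4/5

Under grim trigger the critical discount factor is (T−C)/(T−P) with T = 20, C = 12, P = 10.
δ* = (20−12)/(20−10) = 8/10 = 4/5.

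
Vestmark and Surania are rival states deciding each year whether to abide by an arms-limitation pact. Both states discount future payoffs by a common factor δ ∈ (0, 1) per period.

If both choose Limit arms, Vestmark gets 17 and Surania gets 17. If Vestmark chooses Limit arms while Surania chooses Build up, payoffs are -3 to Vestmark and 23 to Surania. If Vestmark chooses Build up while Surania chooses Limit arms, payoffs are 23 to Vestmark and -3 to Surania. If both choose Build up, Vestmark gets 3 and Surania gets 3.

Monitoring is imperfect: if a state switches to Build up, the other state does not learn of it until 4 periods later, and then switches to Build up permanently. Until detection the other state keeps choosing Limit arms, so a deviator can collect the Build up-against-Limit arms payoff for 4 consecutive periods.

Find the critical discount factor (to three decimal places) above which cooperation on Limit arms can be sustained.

0.740

Deviating for the 4 undetected periods gains 23−17 = 6 per period over cooperation, then loses 17−3 = 14 per period forever once punishment starts.
Gain: 6(1 + δ + … + δ^3); loss: 14·δ^4/(1−δ).
No profitable deviation ⇔ 6(1−δ^4) ≤ 14·δ^4, i.e. δ^4 ≥ 6/(6+14) = 3/10.
Hence δ ≥ (3/10)^(1/4) ≈ 0.740.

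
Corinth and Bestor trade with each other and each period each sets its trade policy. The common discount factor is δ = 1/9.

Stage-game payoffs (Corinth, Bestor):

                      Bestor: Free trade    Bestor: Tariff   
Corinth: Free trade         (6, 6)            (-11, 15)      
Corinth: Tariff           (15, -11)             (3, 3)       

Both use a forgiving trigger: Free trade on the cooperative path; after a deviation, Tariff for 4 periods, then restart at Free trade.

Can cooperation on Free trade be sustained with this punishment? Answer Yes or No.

No

IC: δ+…+δ^4 ≥ (15−6)/(6−3) = 3.
At δ = 1/9: partial sum = 0.1250 < 3.0000. Cooperation not sustainable.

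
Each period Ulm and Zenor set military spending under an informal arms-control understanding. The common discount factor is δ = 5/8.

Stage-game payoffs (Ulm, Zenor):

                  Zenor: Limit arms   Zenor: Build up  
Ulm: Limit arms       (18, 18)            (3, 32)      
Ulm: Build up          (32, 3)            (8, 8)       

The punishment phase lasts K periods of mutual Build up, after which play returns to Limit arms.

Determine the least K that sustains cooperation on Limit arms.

No profitable deviation requires (18−8)(δ+…+δ^K) ≥ 32−18, i.e. δ+…+δ^K ≥ 7/5 ≈ 1.4000.
With δ = 5/8, the partial sums are K=1: 0.6250, K=2: 1.0156, K=3: 1.2598, K=4: 1.4124.
K = 4 is the first length at which the sum reaches 1.4000.

4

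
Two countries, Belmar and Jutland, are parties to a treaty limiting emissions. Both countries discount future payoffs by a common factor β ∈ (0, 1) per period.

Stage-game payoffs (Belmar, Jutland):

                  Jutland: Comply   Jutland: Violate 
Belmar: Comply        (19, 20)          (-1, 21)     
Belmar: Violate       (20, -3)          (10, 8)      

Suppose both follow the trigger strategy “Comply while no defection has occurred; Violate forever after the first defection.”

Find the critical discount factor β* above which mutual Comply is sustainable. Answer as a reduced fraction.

1/10

Belmar: cooperation gives 19 each period; deviation gives 20 once then 10 forever.
  19/(1−β) ≥ 20 + 10β/(1−β) ⇒ β ≥ 1/10.
Jutland: cooperation gives 20 each period; deviation gives 21 once then 8 forever.
  β ≥ 1/13.
Both must hold, so the binding constraint is Belmar's: β ≥ 1/10.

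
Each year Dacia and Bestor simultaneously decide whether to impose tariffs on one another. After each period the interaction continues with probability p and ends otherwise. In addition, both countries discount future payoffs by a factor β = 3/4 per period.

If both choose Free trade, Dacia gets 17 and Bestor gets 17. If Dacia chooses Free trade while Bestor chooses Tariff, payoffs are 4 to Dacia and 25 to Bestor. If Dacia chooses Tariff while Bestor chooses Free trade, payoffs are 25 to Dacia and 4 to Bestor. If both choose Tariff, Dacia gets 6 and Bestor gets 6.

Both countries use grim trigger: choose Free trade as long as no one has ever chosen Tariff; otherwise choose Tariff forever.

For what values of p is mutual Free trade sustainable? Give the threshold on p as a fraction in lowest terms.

With continuation probability p and discount β, the effective per-period discount factor is βp.
Grim-trigger IC: βp ≥ (25−17)/(25−6) = 8/19.
So p ≥ (8/19)/(3/4) = 32/57.

32/57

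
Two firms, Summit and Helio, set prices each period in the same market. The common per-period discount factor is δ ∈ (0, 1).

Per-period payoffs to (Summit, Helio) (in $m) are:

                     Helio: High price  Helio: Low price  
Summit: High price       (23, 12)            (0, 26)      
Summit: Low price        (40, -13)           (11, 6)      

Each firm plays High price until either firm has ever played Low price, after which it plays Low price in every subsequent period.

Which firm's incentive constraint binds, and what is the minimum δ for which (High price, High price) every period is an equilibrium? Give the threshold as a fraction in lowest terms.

Helio; δ ≥ 7/10

Summit's threshold: (40−23)/(40−11) = 17/29.
Helio's threshold: (26−12)/(26−6) = 7/10.
17/29 < 7/10, so Helio binds and δ* = 7/10.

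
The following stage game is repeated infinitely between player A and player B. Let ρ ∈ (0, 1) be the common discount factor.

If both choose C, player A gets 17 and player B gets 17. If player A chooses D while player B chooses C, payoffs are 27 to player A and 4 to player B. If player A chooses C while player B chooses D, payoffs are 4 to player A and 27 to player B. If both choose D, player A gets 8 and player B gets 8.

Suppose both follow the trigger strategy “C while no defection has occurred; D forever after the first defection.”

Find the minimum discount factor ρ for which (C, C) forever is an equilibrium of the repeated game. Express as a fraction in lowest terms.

17/(1−ρ) ≥ 27 + 8ρ/(1−ρ)
17 ≥ 27 − 19ρ
ρ ≥ 10/19.

10/19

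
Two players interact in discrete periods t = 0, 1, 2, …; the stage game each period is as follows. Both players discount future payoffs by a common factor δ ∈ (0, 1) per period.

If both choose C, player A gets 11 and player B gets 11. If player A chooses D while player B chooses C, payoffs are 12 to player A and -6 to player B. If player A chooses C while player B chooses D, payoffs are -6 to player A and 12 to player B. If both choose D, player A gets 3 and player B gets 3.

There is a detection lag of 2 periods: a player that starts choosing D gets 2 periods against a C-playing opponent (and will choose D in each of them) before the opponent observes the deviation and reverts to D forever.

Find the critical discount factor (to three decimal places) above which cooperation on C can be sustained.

0.333

A deviator earns 12 for 2 periods, then 3 forever; cooperating earns 11 forever. Multiplying the IC by (1−δ):
11 ≥ 12(1−δ^2) + 3δ^2, so 9·δ^2 ≥ 1 and δ^2 ≥ 1/9.
δ ≥ (1/9)^(1/2) ≈ 0.333.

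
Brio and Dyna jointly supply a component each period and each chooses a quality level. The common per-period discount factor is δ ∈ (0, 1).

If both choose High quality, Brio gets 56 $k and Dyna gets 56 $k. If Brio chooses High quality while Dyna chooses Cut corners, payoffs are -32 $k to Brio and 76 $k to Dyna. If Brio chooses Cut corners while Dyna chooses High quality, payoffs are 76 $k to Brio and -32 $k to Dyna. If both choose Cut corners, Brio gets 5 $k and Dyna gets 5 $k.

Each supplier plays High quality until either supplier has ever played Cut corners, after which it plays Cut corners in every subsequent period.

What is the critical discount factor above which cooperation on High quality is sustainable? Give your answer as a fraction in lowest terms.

20/71

One-period gain from deviating is 76 − 56 = 20. The loss is 56 − 5 = 51 in every subsequent period, with present value 51·δ/(1−δ).
Deviation is unprofitable when 51·δ/(1−δ) ≥ 20, i.e. δ/(1−δ) ≥ 20/51.
Equivalently δ ≥ 20/(20+51) = 20/71.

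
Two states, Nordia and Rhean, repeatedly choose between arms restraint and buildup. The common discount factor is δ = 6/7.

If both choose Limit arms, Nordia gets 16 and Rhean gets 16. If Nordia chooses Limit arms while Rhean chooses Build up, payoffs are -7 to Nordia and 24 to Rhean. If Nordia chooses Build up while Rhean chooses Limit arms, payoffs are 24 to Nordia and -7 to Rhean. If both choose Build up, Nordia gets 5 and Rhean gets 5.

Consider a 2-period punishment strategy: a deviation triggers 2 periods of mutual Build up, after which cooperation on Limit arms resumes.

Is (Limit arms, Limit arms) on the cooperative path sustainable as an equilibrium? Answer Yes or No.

Yes

Comparing payoff streams over the 3 periods until play realigns: cooperate → 16(1+δ+…+δ^2); deviate → 24 + 5(δ+…+δ^2).
Cooperation is sustained iff (16−5)(δ+…+δ^2) ≥ 24−16.
δ+…+δ^2 = 6/7·(1−(6/7)^2)/(1−6/7) = 1.5918, and (24−16)/(16−5) = 0.7273.
1.5918 ≥ 0.7273, so cooperation is sustainable.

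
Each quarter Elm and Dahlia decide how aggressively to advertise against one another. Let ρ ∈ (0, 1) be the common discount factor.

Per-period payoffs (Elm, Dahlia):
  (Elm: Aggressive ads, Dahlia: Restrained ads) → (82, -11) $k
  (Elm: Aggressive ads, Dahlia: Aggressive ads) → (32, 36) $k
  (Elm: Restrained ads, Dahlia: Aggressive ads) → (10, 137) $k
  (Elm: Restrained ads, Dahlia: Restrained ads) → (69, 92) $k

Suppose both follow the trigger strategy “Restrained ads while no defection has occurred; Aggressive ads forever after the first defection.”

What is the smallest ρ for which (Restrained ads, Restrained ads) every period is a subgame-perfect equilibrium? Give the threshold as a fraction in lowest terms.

Elm's threshold: (82−69)/(82−32) = 13/50.
Dahlia's threshold: (137−92)/(137−36) = 45/101.
13/50 < 45/101, so Dahlia binds and ρ* = 45/101.

45/101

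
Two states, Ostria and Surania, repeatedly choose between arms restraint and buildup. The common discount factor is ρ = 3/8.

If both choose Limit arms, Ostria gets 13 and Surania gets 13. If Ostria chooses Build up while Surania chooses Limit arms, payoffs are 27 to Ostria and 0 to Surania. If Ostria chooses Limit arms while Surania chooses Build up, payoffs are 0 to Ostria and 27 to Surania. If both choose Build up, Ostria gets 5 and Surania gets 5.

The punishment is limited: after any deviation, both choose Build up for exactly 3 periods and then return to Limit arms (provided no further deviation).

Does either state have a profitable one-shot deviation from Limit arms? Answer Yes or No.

IC: ρ+…+ρ^3 ≥ (27−13)/(13−5) = 7/4.
At ρ = 3/8: partial sum = 0.5684 < 1.7500. Cooperation not sustainable.

Yes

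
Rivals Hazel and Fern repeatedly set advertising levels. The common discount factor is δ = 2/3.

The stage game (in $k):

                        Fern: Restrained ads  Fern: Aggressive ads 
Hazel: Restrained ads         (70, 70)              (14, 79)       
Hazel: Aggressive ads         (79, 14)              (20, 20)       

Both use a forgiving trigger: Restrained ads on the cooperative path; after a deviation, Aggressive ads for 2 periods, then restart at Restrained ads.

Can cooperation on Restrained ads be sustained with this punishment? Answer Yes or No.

Yes

Comparing payoff streams over the 3 periods until play realigns: cooperate → 70(1+δ+…+δ^2); deviate → 79 + 20(δ+…+δ^2).
Cooperation is sustained iff (70−20)(δ+…+δ^2) ≥ 79−70.
δ+…+δ^2 = 2/3·(1−(2/3)^2)/(1−2/3) = 1.1111, and (79−70)/(70−20) = 0.1800.
1.1111 ≥ 0.1800, so cooperation is sustainable.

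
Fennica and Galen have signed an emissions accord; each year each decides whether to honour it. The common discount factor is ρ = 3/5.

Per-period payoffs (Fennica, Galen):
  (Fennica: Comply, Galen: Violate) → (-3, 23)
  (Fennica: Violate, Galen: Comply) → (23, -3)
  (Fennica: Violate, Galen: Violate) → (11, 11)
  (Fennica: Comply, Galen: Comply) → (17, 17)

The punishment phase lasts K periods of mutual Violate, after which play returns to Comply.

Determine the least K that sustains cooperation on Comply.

3

Need Σ_{k=1}^{K} ρ^k ≥ (23−17)/(17−11) = 1.0000 at ρ = 3/5.
At K = 2 the sum is 0.9600 < 1.0000; at K = 3 it is 1.1760 ≥ 1.0000.
So the minimum punishment length is K = 3.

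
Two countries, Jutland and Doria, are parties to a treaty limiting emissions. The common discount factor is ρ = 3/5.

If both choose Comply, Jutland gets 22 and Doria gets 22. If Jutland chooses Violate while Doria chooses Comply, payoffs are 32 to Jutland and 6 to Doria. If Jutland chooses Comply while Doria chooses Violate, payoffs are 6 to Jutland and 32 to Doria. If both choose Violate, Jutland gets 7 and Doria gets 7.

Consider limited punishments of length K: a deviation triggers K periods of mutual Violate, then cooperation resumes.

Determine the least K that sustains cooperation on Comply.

2

Need Σ_{k=1}^{K} ρ^k ≥ (32−22)/(22−7) = 0.6667 at ρ = 3/5.
At K = 1 the sum is 0.6000 < 0.6667; at K = 2 it is 0.9600 ≥ 0.6667.
So the minimum punishment length is K = 2.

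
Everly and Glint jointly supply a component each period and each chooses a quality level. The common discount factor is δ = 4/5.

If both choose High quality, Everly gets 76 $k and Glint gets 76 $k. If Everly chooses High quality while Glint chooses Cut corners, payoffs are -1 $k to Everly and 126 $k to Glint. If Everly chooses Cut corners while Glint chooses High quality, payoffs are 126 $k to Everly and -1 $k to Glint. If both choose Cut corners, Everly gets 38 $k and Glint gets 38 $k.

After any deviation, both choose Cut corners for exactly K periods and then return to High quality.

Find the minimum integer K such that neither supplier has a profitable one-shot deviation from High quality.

Need Σ_{k=1}^{K} δ^k ≥ (126−76)/(76−38) = 1.3158 at δ = 4/5.
At K = 1 the sum is 0.8000 < 1.3158; at K = 2 it is 1.4400 ≥ 1.3158.
So the minimum punishment length is K = 2.

2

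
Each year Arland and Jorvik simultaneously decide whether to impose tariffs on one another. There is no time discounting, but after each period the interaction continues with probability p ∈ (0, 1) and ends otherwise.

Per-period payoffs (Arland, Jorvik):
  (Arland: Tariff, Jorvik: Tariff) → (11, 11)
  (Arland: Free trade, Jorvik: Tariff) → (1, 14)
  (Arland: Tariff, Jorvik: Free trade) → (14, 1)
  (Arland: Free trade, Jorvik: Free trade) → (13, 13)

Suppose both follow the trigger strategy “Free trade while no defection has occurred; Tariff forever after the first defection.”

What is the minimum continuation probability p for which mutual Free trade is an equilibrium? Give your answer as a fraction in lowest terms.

1/3

With no time discounting, the continuation probability p plays the role of the discount factor.
Grim-trigger IC: 13/(1−p) ≥ 14 + 11p/(1−p) ⇒ p ≥ (14−13)/(14−11) = 1/3.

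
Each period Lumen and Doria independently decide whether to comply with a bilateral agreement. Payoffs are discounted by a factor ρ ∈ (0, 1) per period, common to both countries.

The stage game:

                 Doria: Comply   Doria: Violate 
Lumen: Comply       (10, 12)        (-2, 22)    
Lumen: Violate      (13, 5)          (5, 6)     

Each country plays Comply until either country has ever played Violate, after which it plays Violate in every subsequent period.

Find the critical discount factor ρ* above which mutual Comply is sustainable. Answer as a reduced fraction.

For Lumen: deviation gain 13−10 = 3, per-period punishment loss 10−5 = 5. IC gives ρ ≥ 3/8.
For Doria: gain 10, loss 6 per period, so ρ ≥ 10/16 = 5/8.
The tighter constraint is Doria's, so cooperation needs ρ ≥ 5/8.

5/8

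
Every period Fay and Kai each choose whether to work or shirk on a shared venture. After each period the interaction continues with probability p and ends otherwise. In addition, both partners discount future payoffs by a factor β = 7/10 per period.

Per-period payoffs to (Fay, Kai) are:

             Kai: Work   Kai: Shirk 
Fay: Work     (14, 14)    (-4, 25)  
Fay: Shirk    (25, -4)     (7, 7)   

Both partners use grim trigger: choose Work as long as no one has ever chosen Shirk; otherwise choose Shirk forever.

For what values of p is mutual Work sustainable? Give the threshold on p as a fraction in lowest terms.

Expected continuation weight on next period's payoff is β·p = 7/10·p, which plays the role of the discount factor.
Cooperation requires 7/10·p ≥ (25−14)/(25−7) = 11/18, hence p ≥ 55/63.

55/63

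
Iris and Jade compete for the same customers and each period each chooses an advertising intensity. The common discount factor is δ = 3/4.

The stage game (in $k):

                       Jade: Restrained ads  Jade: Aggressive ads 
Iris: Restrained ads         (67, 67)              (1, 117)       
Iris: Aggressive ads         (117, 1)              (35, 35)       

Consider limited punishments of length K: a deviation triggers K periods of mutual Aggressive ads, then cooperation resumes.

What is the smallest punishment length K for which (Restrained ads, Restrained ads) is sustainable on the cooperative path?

IC: δ(1−δ^K)/(1−δ) ≥ (117−67)/(67−35) = 25/16.
With δ = 3/4: need 1 − δ^K ≥ 25/16·(1−3/4)/(3/4), i.e. δ^K ≤ 0.4792.
Since (3/4)^2 = 0.5625 and (3/4)^3 = 0.4219, the smallest such K is 3.

3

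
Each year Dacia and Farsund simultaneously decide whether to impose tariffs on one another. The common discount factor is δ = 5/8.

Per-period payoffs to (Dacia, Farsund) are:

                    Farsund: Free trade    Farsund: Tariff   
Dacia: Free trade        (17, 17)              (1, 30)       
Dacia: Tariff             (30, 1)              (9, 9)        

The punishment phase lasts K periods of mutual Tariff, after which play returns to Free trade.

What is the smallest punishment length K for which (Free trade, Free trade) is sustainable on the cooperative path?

Need Σ_{k=1}^{K} δ^k ≥ (30−17)/(17−9) = 1.6250 at δ = 5/8.
At K = 7 the sum is 1.6046 < 1.6250; at K = 8 it is 1.6279 ≥ 1.6250.
So the minimum punishment length is K = 8.

8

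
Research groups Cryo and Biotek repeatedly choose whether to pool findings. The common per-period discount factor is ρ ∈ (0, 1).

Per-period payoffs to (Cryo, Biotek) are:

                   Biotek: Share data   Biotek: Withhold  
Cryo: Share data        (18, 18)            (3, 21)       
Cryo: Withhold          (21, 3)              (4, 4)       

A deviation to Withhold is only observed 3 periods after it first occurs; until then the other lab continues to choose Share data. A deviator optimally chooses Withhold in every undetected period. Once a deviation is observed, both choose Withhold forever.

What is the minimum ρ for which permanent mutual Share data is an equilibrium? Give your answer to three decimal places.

0.561

A deviator earns 21 for 3 periods, then 4 forever; cooperating earns 18 forever. Multiplying the IC by (1−ρ):
18 ≥ 21(1−ρ^3) + 4ρ^3, so 17·ρ^3 ≥ 3 and ρ^3 ≥ 3/17.
ρ ≥ (3/17)^(1/3) ≈ 0.561.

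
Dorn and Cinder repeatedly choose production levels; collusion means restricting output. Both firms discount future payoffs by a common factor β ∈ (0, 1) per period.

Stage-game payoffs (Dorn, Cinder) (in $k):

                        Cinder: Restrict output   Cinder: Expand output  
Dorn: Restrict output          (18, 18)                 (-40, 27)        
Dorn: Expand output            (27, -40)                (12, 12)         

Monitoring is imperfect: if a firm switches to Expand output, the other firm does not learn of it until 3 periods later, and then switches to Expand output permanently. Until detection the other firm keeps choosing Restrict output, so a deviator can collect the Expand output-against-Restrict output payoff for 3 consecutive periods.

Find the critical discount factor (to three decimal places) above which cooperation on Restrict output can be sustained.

0.843

Deviating for the 3 undetected periods gains 27−18 = 9 per period over cooperation, then loses 18−12 = 6 per period forever once punishment starts.
Gain: 9(1 + β + … + β^2); loss: 6·β^3/(1−β).
No profitable deviation ⇔ 9(1−β^3) ≤ 6·β^3, i.e. β^3 ≥ 9/(9+6) = 3/5.
Hence β ≥ (3/5)^(1/3) ≈ 0.843.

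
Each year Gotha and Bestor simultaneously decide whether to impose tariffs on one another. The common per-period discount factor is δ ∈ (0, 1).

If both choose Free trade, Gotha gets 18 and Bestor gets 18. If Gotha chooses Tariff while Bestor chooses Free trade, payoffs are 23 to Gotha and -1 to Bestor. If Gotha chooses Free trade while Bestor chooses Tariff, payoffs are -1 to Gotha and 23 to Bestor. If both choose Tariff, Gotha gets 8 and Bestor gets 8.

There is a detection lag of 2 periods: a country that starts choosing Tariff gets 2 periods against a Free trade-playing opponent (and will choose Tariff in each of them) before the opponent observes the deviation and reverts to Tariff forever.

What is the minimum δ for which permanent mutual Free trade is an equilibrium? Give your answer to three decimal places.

A deviator earns 23 for 2 periods, then 8 forever; cooperating earns 18 forever. Multiplying the IC by (1−δ):
18 ≥ 23(1−δ^2) + 8δ^2, so 15·δ^2 ≥ 5 and δ^2 ≥ 1/3.
δ ≥ (1/3)^(1/2) ≈ 0.577.

0.577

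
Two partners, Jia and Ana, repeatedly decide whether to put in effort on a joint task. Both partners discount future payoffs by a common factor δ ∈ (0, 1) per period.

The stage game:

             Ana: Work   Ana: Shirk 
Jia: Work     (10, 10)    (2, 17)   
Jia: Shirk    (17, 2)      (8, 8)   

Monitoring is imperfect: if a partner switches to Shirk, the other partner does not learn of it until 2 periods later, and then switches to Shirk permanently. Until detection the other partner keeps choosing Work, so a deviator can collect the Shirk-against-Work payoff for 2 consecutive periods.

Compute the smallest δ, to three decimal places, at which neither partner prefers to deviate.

The best deviation is to choose Shirk for all 2 undetected periods, earning 17 each, then 8 forever once detected.
Deviation value: 17(1−δ^2)/(1−δ) + 8δ^2/(1−δ); cooperation value: 10/(1−δ).
IC: 10 ≥ 17(1−δ^2) + 8δ^2 = 17 − 9δ^2.
So δ^2 ≥ 7/9, giving δ ≥ (7/9)^(1/2) ≈ 0.882.

0.882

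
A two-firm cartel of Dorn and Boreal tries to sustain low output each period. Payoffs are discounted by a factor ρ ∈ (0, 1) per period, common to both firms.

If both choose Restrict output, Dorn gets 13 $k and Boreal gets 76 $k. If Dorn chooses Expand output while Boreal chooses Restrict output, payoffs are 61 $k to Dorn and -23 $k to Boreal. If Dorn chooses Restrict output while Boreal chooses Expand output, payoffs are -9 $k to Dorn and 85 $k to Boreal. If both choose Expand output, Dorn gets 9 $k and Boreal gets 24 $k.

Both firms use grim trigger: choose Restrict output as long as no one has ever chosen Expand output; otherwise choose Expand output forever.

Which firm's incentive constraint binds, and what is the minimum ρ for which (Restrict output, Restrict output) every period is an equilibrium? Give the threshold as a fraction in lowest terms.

Dorn; ρ ≥ 12/13

Dorn's threshold: (61−13)/(61−9) = 12/13.
Boreal's threshold: (85−76)/(85−24) = 9/61.
12/13 > 9/61, so Dorn binds and ρ* = 12/13.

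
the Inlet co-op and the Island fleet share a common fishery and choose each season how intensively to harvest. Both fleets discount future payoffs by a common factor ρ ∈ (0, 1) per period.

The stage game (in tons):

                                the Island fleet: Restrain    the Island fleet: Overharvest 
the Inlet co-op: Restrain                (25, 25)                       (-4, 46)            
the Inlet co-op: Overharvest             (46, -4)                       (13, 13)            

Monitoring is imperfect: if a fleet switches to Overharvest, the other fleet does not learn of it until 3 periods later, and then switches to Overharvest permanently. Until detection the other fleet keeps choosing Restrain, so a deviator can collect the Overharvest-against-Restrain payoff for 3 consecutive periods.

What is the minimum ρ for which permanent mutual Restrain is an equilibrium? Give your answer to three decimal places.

0.860

The best deviation is to choose Overharvest for all 3 undetected periods, earning 46 each, then 13 forever once detected.
Deviation value: 46(1−ρ^3)/(1−ρ) + 13ρ^3/(1−ρ); cooperation value: 25/(1−ρ).
IC: 25 ≥ 46(1−ρ^3) + 13ρ^3 = 46 − 33ρ^3.
So ρ^3 ≥ 21/33 = 7/11, giving ρ ≥ (7/11)^(1/3) ≈ 0.860.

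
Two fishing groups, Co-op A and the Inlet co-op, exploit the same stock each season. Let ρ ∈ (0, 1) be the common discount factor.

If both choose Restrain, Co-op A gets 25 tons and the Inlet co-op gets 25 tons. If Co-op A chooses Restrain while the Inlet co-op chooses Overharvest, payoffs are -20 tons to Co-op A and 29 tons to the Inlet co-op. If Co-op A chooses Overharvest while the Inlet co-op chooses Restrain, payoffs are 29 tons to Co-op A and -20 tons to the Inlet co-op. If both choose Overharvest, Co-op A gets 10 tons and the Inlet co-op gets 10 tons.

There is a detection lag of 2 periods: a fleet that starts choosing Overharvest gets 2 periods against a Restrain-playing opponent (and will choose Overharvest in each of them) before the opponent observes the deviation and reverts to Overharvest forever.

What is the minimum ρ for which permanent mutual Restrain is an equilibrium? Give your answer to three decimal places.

0.459

A deviator earns 29 for 2 periods, then 10 forever; cooperating earns 25 forever. Multiplying the IC by (1−ρ):
25 ≥ 29(1−ρ^2) + 10ρ^2, so 19·ρ^2 ≥ 4 and ρ^2 ≥ 4/19.
ρ ≥ (4/19)^(1/2) ≈ 0.459.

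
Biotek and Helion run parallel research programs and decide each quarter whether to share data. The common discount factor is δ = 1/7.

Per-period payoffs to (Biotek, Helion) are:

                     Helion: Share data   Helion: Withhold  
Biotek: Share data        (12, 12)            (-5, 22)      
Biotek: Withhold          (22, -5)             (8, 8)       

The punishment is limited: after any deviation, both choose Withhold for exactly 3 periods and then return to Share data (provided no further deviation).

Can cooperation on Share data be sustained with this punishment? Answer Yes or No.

No

Comparing payoff streams over the 4 periods until play realigns: cooperate → 12(1+δ+…+δ^3); deviate → 22 + 8(δ+…+δ^3).
Cooperation is sustained iff (12−8)(δ+…+δ^3) ≥ 22−12.
δ+…+δ^3 = 1/7·(1−(1/7)^3)/(1−1/7) = 0.1662, and (22−12)/(12−8) = 2.5000.
0.1662 < 2.5000, so cooperation is not sustainable.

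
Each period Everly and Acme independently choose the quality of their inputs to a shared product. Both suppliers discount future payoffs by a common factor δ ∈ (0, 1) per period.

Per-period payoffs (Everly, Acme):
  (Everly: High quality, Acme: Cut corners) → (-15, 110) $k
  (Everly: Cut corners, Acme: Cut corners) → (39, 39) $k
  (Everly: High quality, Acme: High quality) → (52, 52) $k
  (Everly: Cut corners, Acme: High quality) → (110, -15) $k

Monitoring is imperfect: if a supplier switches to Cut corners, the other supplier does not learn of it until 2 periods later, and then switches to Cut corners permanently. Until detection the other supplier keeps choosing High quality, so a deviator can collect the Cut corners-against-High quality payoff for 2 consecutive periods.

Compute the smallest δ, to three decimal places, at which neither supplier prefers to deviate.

0.904

A deviator earns 110 for 2 periods, then 39 forever; cooperating earns 52 forever. Multiplying the IC by (1−δ):
52 ≥ 110(1−δ^2) + 39δ^2, so 71·δ^2 ≥ 58 and δ^2 ≥ 58/71.
δ ≥ (58/71)^(1/2) ≈ 0.904.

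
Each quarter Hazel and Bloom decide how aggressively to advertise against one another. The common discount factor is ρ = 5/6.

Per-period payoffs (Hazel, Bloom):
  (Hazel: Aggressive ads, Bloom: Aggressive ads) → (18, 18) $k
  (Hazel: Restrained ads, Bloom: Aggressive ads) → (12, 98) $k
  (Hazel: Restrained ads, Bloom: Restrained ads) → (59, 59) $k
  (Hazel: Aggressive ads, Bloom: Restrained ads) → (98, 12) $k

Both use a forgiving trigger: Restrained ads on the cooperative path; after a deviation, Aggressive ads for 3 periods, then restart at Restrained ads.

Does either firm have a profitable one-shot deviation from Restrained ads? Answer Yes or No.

Comparing payoff streams over the 4 periods until play realigns: cooperate → 59(1+ρ+…+ρ^3); deviate → 98 + 18(ρ+…+ρ^3).
Cooperation is sustained iff (59−18)(ρ+…+ρ^3) ≥ 98−59.
ρ+…+ρ^3 = 5/6·(1−(5/6)^3)/(1−5/6) = 2.1065, and (98−59)/(59−18) = 0.9512.
2.1065 ≥ 0.9512, so cooperation is sustainable.

No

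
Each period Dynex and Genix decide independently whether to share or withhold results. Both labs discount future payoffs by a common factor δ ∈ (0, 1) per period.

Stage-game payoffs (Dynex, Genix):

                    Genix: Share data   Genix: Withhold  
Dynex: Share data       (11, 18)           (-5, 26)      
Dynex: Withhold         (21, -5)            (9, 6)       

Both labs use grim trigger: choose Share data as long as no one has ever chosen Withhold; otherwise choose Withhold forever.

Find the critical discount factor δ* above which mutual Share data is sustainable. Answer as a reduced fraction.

5/6

Dynex: cooperation gives 11 each period; deviation gives 21 once then 9 forever.
  11/(1−δ) ≥ 21 + 9δ/(1−δ) ⇒ δ ≥ 10/12 = 5/6.
Genix: cooperation gives 18 each period; deviation gives 26 once then 6 forever.
  δ ≥ 8/20 = 2/5.
Both must hold, so the binding constraint is Dynex's: δ ≥ 5/6.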